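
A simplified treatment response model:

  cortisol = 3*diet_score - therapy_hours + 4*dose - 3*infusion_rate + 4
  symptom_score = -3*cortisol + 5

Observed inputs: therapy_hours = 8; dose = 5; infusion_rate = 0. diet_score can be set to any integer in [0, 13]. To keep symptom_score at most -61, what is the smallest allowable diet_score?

diet_score = 2

Substituting into the cortisol equation gives cortisol = 3*diet_score + 16.
symptom_score becomes -9*diet_score - 43.
Require -9*diet_score - 43 ≤ -61, so diet_score ≥ 2.
The smallest integer in [0, 13] satisfying this is 2.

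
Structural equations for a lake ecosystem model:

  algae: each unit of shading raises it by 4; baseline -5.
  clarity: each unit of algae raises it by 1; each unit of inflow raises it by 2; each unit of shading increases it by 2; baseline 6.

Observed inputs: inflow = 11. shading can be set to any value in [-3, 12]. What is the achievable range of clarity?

5 to 95

Substituting into the clarity equation gives clarity = 6*shading + 23.
Linear in shading, so extremes are at the endpoints: shading = -3 gives clarity = 5; shading = 12 gives clarity = 95.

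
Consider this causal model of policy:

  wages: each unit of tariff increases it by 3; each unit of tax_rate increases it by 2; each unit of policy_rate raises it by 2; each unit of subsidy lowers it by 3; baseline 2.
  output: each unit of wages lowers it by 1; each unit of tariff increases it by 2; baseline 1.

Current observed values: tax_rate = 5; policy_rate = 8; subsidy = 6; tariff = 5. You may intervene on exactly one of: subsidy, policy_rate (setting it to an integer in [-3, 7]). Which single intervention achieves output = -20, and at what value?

set subsidy = 4

Intervening on subsidy: with other inputs at their observed values, output = 3*subsidy - 32. Solving for -20 gives subsidy = 4, within [-3, 7].
Intervening on policy_rate: output = -2*policy_rate + 2. Reaching -20 requires policy_rate = 11, outside [-3, 7].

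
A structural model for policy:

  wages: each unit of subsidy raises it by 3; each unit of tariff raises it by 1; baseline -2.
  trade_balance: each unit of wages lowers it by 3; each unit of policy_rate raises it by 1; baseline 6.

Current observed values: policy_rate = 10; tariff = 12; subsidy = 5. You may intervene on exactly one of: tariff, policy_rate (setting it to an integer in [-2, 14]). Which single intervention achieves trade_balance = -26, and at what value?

set tariff = 1

Intervening on tariff: with other inputs at their observed values, trade_balance = -3*tariff - 23. Solving for -26 gives tariff = 1, within [-2, 14].
Intervening on policy_rate: trade_balance = policy_rate - 69. Reaching -26 requires policy_rate = 43, outside [-2, 14].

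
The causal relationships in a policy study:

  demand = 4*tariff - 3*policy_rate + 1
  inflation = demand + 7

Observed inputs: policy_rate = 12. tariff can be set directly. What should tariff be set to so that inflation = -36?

tariff = -2

Substituting into the demand equation gives demand = 4*tariff - 35.
Substituting into the inflation equation gives inflation = 4*tariff - 28.
Solve 4*tariff - 28 = -36: tariff = (-36 + 28) / 4 = -2.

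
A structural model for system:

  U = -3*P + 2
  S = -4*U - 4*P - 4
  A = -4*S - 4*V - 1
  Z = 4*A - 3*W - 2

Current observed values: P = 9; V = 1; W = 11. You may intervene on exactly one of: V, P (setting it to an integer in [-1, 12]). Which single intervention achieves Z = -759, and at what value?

set P = 7

Intervening on V: Z = -16*V - 999. Reaching -759 requires V = -15, outside [-1, 12].
Intervening on P: with other inputs at their observed values, Z = -128*P + 137. Solving for -759 gives P = 7, within [-1, 12].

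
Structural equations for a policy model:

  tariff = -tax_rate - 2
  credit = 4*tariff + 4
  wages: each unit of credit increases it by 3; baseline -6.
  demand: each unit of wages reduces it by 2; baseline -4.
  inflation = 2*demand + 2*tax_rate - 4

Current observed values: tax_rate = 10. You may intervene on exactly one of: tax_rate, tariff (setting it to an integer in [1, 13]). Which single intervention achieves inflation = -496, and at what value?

Intervening on tax_rate: inflation = 50*tax_rate + 60. Reaching -496 requires tax_rate = -278/25, not an integer.
Intervening on tariff: with other inputs at their observed values, inflation = -48*tariff - 16. Solving for -496 gives tariff = 10, within [1, 13].

set tariff = 10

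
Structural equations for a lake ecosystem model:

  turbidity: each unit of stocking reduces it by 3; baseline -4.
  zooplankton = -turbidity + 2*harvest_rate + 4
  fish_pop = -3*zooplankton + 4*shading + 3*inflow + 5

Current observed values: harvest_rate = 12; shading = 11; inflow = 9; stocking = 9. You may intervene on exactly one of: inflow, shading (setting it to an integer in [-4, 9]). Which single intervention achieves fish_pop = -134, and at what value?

Intervening on inflow: with other inputs at their observed values, fish_pop = 3*inflow - 128. Solving for -134 gives inflow = -2, within [-4, 9].
Intervening on shading: fish_pop = 4*shading - 145. Reaching -134 requires shading = 11/4, not an integer.

set inflow = -2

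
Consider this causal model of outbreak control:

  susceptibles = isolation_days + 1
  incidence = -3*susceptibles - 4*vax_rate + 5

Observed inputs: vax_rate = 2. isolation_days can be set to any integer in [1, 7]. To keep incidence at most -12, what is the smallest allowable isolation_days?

isolation_days = 2

Substituting into the incidence equation gives incidence = -3*isolation_days - 6.
Require -3*isolation_days - 6 ≤ -12, so isolation_days ≥ 2.
The smallest integer in [1, 7] satisfying this is 2.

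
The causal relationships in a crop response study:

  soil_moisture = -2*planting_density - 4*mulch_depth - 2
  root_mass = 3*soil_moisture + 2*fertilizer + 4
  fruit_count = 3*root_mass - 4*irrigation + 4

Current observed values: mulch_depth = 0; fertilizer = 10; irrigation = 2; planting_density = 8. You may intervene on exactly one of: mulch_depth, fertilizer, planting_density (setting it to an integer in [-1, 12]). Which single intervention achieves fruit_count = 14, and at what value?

set planting_density = 2

Intervening on mulch_depth: fruit_count = -36*mulch_depth - 94. Reaching 14 requires mulch_depth = -3, outside [-1, 12].
Intervening on fertilizer: fruit_count = 6*fertilizer - 154. Reaching 14 requires fertilizer = 28, outside [-1, 12].
Intervening on planting_density: with other inputs at their observed values, fruit_count = -18*planting_density + 50. Solving for 14 gives planting_density = 2, within [-1, 12].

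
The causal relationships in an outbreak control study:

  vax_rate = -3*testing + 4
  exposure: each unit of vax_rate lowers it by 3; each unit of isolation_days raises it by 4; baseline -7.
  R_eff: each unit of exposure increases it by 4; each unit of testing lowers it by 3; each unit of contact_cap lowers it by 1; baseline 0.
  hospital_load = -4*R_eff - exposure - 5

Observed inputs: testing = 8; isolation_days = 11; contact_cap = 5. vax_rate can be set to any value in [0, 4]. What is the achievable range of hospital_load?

-518 to -314

Intervening on vax_rate fixes its value directly, overriding its dependence on testing.
Substituting into the exposure equation gives exposure = -3*vax_rate + 37.
R_eff becomes -12*vax_rate + 119.
Substituting into the hospital_load equation gives hospital_load = 51*vax_rate - 518.
Linear in vax_rate, so extremes are at the endpoints: vax_rate = 0 gives hospital_load = -518; vax_rate = 4 gives hospital_load = -314.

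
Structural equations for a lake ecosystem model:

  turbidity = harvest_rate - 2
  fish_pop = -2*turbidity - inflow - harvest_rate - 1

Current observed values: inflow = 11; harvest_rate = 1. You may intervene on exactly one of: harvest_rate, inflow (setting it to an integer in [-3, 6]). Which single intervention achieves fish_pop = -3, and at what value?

set inflow = 3

Intervening on harvest_rate: fish_pop = -3*harvest_rate - 8. Reaching -3 requires harvest_rate = -5/3, not an integer.
Intervening on inflow: with other inputs at their observed values, fish_pop = -inflow. Solving for -3 gives inflow = 3, within [-3, 6].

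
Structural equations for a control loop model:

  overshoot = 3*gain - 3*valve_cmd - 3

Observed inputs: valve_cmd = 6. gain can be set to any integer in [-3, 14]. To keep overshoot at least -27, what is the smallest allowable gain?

gain = -2

Substituting into the overshoot equation gives overshoot = 3*gain - 21.
Require 3*gain - 21 ≥ -27, so gain ≥ -2.
The smallest integer in [-3, 14] satisfying this is -2.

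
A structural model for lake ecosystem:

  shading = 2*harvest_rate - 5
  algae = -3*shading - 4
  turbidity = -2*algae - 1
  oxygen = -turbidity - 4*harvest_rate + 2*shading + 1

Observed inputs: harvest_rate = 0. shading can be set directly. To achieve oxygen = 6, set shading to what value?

Intervening on shading fixes its value directly, overriding its dependence on harvest_rate.
Substituting into the turbidity equation gives turbidity = 6*shading + 7.
Substituting into the oxygen equation gives oxygen = -4*shading - 6.
Solve -4*shading - 6 = 6: shading = (6 + 6) / -4 = -3.

shading = -3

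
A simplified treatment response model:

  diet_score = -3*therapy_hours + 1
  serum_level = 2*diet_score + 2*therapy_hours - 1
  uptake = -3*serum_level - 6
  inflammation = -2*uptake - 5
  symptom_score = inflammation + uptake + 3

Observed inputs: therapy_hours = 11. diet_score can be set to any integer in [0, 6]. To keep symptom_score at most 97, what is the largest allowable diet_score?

Intervening on diet_score fixes its value directly, overriding its dependence on therapy_hours.
Substituting into the serum_level equation gives serum_level = 2*diet_score + 21.
So uptake = -6*diet_score - 69.
So inflammation = 12*diet_score + 133.
Substituting into the symptom_score equation gives symptom_score = 6*diet_score + 67.
Require 6*diet_score + 67 ≤ 97, so diet_score ≤ 5.
The largest integer in [0, 6] satisfying this is 5.

diet_score = 5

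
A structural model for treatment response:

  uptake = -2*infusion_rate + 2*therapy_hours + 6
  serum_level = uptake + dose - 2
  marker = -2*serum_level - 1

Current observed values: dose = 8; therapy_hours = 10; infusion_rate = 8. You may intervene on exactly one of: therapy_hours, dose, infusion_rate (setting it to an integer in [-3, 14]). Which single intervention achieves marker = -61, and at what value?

set infusion_rate = 1

Intervening on therapy_hours: marker = -4*therapy_hours + 7. Reaching -61 requires therapy_hours = 17, outside [-3, 14].
Intervening on dose: marker = -2*dose - 17. Reaching -61 requires dose = 22, outside [-3, 14].
Intervening on infusion_rate: with other inputs at their observed values, marker = 4*infusion_rate - 65. Solving for -61 gives infusion_rate = 1, within [-3, 14].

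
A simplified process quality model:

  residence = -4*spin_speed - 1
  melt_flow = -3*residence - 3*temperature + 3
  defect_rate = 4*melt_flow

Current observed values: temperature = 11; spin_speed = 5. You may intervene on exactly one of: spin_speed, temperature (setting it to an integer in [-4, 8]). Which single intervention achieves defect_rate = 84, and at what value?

set spin_speed = 4

Intervening on spin_speed: with other inputs at their observed values, defect_rate = 48*spin_speed - 108. Solving for 84 gives spin_speed = 4, within [-4, 8].
Intervening on temperature: defect_rate = -12*temperature + 264. Reaching 84 requires temperature = 15, outside [-4, 8].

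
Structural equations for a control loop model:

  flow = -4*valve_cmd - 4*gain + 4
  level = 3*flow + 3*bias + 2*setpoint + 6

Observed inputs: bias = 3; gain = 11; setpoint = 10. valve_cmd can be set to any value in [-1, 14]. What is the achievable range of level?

Substituting into the flow equation gives flow = -4*valve_cmd - 40.
This gives level = -12*valve_cmd - 85.
Linear in valve_cmd, so extremes are at the endpoints: valve_cmd = -1 gives level = -73; valve_cmd = 14 gives level = -253.

-253 to -73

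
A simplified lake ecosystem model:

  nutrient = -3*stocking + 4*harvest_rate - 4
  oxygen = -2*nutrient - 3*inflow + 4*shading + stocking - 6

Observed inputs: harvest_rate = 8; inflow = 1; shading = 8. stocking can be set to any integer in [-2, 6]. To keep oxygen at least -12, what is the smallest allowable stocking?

stocking = 3

Substituting into the nutrient equation gives nutrient = -3*stocking + 28.
Substituting into the oxygen equation gives oxygen = 7*stocking - 33.
Require 7*stocking - 33 ≥ -12, so stocking ≥ 3.
The smallest integer in [-2, 6] satisfying this is 3.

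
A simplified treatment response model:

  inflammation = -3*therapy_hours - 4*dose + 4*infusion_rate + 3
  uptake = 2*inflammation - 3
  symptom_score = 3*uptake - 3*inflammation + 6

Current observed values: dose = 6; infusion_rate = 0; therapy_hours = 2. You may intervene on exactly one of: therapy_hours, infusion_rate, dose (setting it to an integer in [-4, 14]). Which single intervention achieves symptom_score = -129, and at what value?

set therapy_hours = 7

Intervening on therapy_hours: with other inputs at their observed values, symptom_score = -9*therapy_hours - 66. Solving for -129 gives therapy_hours = 7, within [-4, 14].
Intervening on infusion_rate: symptom_score = 12*infusion_rate - 84. Reaching -129 requires infusion_rate = -15/4, not an integer.
Intervening on dose: symptom_score = -12*dose - 12. Reaching -129 requires dose = 39/4, not an integer.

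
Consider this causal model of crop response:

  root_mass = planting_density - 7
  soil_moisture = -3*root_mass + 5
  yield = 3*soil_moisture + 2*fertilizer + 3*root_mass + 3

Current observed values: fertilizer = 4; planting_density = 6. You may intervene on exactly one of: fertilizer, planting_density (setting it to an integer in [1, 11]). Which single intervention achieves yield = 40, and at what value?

set fertilizer = 8

Intervening on fertilizer: with other inputs at their observed values, yield = 2*fertilizer + 24. Solving for 40 gives fertilizer = 8, within [1, 11].
Intervening on planting_density: yield = -6*planting_density + 68. Reaching 40 requires planting_density = 14/3, not an integer.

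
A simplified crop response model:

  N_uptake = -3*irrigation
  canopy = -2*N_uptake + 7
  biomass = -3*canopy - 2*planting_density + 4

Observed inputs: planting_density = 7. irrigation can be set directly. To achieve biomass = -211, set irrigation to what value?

Substituting into the canopy equation gives canopy = 6*irrigation + 7.
Substituting into the biomass equation gives biomass = -18*irrigation - 31.
Solve -18*irrigation - 31 = -211: irrigation = (-211 + 31) / -18 = 10.

irrigation = 10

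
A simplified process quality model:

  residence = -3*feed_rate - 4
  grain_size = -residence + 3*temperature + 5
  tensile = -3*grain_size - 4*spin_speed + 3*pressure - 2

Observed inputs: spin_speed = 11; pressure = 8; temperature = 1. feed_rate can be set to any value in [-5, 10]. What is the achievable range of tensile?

Substituting into the grain_size equation gives grain_size = 3*feed_rate + 12.
So tensile = -9*feed_rate - 58.
Linear in feed_rate, so extremes are at the endpoints: feed_rate = -5 gives tensile = -13; feed_rate = 10 gives tensile = -148.

-148 to -13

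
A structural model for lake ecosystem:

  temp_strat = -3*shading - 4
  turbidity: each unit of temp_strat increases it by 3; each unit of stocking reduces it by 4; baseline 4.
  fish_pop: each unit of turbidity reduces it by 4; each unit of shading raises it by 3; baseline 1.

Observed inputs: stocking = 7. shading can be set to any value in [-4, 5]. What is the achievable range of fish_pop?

Substituting into the turbidity equation gives turbidity = -9*shading - 36.
This gives fish_pop = 39*shading + 145.
Linear in shading, so extremes are at the endpoints: shading = -4 gives fish_pop = -11; shading = 5 gives fish_pop = 340.

-11 to 340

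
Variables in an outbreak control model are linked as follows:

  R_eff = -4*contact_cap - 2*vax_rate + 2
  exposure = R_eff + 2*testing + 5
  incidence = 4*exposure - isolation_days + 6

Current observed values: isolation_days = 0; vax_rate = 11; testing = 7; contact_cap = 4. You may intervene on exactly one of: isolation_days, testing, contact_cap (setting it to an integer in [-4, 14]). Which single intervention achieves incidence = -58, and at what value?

Intervening on isolation_days: with other inputs at their observed values, incidence = -isolation_days - 62. Solving for -58 gives isolation_days = -4, within [-4, 14].
Intervening on testing: incidence = 8*testing - 118. Reaching -58 requires testing = 15/2, not an integer.
Intervening on contact_cap: incidence = -16*contact_cap + 2. Reaching -58 requires contact_cap = 15/4, not an integer.

set isolation_days = -4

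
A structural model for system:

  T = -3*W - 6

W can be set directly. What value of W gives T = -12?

Solve -3*W - 6 = -12: W = (-12 + 6) / -3 = 2.

W = 2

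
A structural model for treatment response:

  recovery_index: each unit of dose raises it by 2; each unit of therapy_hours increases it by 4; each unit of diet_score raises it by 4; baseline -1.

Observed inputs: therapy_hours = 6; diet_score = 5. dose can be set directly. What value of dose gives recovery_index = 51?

Substituting into the recovery_index equation gives recovery_index = 2*dose + 43.
Solve 2*dose + 43 = 51: dose = (51 - 43) / 2 = 4.

dose = 4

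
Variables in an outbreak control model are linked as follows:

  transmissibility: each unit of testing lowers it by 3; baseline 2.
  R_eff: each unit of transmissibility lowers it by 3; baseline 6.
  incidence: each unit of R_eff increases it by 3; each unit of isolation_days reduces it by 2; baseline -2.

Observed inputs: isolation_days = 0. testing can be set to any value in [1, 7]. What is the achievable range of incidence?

25 to 187

Substituting into the R_eff equation gives R_eff = 9*testing.
Substituting into the incidence equation gives incidence = 27*testing - 2.
Linear in testing, so extremes are at the endpoints: testing = 1 gives incidence = 25; testing = 7 gives incidence = 187.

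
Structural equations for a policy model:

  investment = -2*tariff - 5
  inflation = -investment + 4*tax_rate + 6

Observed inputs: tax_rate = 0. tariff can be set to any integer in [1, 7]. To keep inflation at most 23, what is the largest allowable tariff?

Substituting into the inflation equation gives inflation = 2*tariff + 11.
Require 2*tariff + 11 ≤ 23, so tariff ≤ 6.
The largest integer in [1, 7] satisfying this is 6.

tariff = 6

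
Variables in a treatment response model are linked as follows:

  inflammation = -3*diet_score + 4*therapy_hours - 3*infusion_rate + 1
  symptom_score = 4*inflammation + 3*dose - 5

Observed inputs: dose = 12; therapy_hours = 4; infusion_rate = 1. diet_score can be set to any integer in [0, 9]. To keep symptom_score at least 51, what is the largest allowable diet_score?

diet_score = 3

Substituting into the inflammation equation gives inflammation = -3*diet_score + 14.
symptom_score becomes -12*diet_score + 87.
Require -12*diet_score + 87 ≥ 51, so diet_score ≤ 3.
The largest integer in [0, 9] satisfying this is 3.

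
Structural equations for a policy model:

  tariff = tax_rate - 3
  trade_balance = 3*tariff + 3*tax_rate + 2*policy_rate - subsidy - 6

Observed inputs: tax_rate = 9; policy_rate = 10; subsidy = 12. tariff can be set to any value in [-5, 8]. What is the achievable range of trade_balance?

Intervening on tariff fixes its value directly, overriding its dependence on tax_rate.
Substituting into the trade_balance equation gives trade_balance = 3*tariff + 29.
Linear in tariff, so extremes are at the endpoints: tariff = -5 gives trade_balance = 14; tariff = 8 gives trade_balance = 53.

14 to 53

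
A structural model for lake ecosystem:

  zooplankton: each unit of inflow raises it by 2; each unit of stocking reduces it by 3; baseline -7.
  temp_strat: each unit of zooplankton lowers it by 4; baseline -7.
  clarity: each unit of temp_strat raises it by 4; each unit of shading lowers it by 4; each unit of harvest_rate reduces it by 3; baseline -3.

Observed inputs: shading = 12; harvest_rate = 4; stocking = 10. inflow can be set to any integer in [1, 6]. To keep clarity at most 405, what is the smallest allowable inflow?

Substituting into the zooplankton equation gives zooplankton = 2*inflow - 37.
Substituting into the temp_strat equation gives temp_strat = -8*inflow + 141.
Substituting into the clarity equation gives clarity = -32*inflow + 501.
Require -32*inflow + 501 ≤ 405, so inflow ≥ 3.
The smallest integer in [1, 6] satisfying this is 3.

inflow = 3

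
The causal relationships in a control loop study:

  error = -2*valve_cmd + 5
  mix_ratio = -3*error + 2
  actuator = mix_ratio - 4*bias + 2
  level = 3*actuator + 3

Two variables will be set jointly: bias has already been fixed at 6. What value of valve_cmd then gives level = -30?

With bias held at 6:
Substituting into the mix_ratio equation gives mix_ratio = 6*valve_cmd - 13.
Substituting into the actuator equation gives actuator = 6*valve_cmd - 35.
This gives level = 18*valve_cmd - 102.
Solve 18*valve_cmd - 102 = -30: valve_cmd = (-30 + 102) / 18 = 4.

valve_cmd = 4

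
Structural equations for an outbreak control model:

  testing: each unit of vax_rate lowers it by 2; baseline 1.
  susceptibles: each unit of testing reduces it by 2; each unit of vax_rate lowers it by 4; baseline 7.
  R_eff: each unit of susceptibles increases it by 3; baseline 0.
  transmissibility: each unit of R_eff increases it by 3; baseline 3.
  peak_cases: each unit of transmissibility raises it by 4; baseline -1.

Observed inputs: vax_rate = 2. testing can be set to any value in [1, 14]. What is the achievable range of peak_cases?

-1033 to -97

Intervening on testing fixes its value directly, overriding its dependence on vax_rate.
Substituting into the susceptibles equation gives susceptibles = -2*testing - 1.
R_eff becomes -6*testing - 3.
This gives transmissibility = -18*testing - 6.
peak_cases becomes -72*testing - 25.
Linear in testing, so extremes are at the endpoints: testing = 1 gives peak_cases = -97; testing = 14 gives peak_cases = -1033.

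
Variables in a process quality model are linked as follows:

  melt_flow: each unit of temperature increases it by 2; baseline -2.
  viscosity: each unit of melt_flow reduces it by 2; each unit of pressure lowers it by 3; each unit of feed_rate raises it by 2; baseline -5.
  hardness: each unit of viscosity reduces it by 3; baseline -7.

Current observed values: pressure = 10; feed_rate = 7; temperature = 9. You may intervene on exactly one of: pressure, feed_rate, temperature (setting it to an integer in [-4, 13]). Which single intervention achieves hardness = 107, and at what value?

set pressure = 5

Intervening on pressure: with other inputs at their observed values, hardness = 9*pressure + 62. Solving for 107 gives pressure = 5, within [-4, 13].
Intervening on feed_rate: hardness = -6*feed_rate + 194. Reaching 107 requires feed_rate = 29/2, not an integer.
Intervening on temperature: hardness = 12*temperature + 44. Reaching 107 requires temperature = 21/4, not an integer.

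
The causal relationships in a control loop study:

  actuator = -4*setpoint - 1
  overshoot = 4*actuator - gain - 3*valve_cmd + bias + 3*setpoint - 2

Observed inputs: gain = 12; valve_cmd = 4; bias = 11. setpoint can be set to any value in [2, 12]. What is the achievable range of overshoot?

-175 to -45

Substituting into the overshoot equation gives overshoot = -13*setpoint - 19.
Linear in setpoint, so extremes are at the endpoints: setpoint = 2 gives overshoot = -45; setpoint = 12 gives overshoot = -175.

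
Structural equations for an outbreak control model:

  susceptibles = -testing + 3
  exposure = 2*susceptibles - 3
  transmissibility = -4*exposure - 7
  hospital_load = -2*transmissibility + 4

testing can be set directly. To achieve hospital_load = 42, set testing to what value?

testing = 0

Substituting into the exposure equation gives exposure = -2*testing + 3.
transmissibility becomes 8*testing - 19.
So hospital_load = -16*testing + 42.
Solve -16*testing + 42 = 42: testing = (42 - 42) / -16 = 0.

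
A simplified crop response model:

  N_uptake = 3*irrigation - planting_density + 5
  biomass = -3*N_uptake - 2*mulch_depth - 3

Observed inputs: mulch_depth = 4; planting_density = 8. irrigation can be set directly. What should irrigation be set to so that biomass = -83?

irrigation = 9

Substituting into the N_uptake equation gives N_uptake = 3*irrigation - 3.
biomass becomes -9*irrigation - 2.
Solve -9*irrigation - 2 = -83: irrigation = (-83 + 2) / -9 = 9.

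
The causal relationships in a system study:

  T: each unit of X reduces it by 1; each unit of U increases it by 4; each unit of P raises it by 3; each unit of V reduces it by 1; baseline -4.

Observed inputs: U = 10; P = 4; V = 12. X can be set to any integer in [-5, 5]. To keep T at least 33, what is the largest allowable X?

Substituting into the T equation gives T = -X + 36.
Require -X + 36 ≥ 33, so X ≤ 3.
The largest integer in [-5, 5] satisfying this is 3.

X = 3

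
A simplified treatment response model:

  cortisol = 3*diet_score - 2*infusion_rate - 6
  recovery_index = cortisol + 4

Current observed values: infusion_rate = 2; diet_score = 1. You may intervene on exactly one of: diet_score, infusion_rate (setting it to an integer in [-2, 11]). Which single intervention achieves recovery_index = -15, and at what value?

set infusion_rate = 8

Intervening on diet_score: recovery_index = 3*diet_score - 6. Reaching -15 requires diet_score = -3, outside [-2, 11].
Intervening on infusion_rate: with other inputs at their observed values, recovery_index = -2*infusion_rate + 1. Solving for -15 gives infusion_rate = 8, within [-2, 11].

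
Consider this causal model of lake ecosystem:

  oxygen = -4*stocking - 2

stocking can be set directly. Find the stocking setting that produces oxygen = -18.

Solve -4*stocking - 2 = -18: stocking = (-18 + 2) / -4 = 4.

stocking = 4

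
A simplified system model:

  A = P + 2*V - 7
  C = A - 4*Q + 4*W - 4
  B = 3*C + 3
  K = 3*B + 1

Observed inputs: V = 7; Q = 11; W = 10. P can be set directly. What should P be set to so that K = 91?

Substituting into the A equation gives A = P + 7.
Substituting into the C equation gives C = P - 1.
Substituting into the B equation gives B = 3*P.
So K = 9*P + 1.
Solve 9*P + 1 = 91: P = (91 - 1) / 9 = 10.

P = 10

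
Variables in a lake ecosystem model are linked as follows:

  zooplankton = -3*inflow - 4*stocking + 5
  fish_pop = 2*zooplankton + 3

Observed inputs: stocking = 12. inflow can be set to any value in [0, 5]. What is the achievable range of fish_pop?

-113 to -83

Substituting into the zooplankton equation gives zooplankton = -3*inflow - 43.
This gives fish_pop = -6*inflow - 83.
Linear in inflow, so extremes are at the endpoints: inflow = 0 gives fish_pop = -83; inflow = 5 gives fish_pop = -113.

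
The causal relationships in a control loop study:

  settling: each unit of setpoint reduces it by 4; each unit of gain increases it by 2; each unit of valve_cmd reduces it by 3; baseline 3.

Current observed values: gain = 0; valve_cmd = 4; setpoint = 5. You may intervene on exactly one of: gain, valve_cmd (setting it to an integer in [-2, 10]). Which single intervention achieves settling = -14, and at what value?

set valve_cmd = -1

Intervening on gain: settling = 2*gain - 29. Reaching -14 requires gain = 15/2, not an integer.
Intervening on valve_cmd: with other inputs at their observed values, settling = -3*valve_cmd - 17. Solving for -14 gives valve_cmd = -1, within [-2, 10].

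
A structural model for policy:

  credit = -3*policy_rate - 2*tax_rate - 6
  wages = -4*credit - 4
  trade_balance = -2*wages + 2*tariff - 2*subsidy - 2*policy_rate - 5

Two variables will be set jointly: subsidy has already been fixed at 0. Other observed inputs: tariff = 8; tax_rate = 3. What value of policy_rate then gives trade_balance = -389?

With subsidy held at 0:
Substituting into the credit equation gives credit = -3*policy_rate - 12.
Substituting into the wages equation gives wages = 12*policy_rate + 44.
This gives trade_balance = -26*policy_rate - 77.
Solve -26*policy_rate - 77 = -389: policy_rate = (-389 + 77) / -26 = 12.

policy_rate = 12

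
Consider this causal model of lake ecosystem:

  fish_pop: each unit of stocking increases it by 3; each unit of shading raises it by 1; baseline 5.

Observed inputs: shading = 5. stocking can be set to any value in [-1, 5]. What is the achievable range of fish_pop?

7 to 25

Substituting into the fish_pop equation gives fish_pop = 3*stocking + 10.
Linear in stocking, so extremes are at the endpoints: stocking = -1 gives fish_pop = 7; stocking = 5 gives fish_pop = 25.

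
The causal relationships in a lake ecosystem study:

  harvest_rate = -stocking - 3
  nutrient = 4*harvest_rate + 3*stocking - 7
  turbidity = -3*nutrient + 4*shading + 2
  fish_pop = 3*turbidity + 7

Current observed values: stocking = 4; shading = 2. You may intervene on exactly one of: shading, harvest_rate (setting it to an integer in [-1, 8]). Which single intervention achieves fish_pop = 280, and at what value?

set shading = 5

Intervening on shading: with other inputs at their observed values, fish_pop = 12*shading + 220. Solving for 280 gives shading = 5, within [-1, 8].
Intervening on harvest_rate: fish_pop = -36*harvest_rate - 8. Reaching 280 requires harvest_rate = -8, outside [-1, 8].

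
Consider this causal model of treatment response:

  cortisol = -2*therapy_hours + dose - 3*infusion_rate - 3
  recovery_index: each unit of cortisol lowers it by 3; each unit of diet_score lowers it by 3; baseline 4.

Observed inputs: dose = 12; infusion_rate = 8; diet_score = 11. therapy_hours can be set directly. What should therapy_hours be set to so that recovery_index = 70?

Substituting into the cortisol equation gives cortisol = -2*therapy_hours - 15.
recovery_index becomes 6*therapy_hours + 16.
Solve 6*therapy_hours + 16 = 70: therapy_hours = (70 - 16) / 6 = 9.

therapy_hours = 9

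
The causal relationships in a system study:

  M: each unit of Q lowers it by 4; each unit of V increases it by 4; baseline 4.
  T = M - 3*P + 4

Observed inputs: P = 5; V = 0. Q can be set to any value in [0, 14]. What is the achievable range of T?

Substituting into the M equation gives M = -4*Q + 4.
Substituting into the T equation gives T = -4*Q - 7.
Linear in Q, so extremes are at the endpoints: Q = 0 gives T = -7; Q = 14 gives T = -63.

-63 to -7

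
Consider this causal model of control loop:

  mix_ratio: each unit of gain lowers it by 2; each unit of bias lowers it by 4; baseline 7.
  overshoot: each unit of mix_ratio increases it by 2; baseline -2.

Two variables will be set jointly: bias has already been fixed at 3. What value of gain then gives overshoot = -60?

With bias held at 3:
Substituting into the mix_ratio equation gives mix_ratio = -2*gain - 5.
Substituting into the overshoot equation gives overshoot = -4*gain - 12.
Solve -4*gain - 12 = -60: gain = (-60 + 12) / -4 = 12.

gain = 12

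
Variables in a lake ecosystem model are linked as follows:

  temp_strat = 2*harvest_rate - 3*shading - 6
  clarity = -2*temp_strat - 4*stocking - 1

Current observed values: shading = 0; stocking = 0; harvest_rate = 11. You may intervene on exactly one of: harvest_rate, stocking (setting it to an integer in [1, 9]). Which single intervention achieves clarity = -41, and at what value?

set stocking = 2

Intervening on harvest_rate: clarity = -4*harvest_rate + 11. Reaching -41 requires harvest_rate = 13, outside [1, 9].
Intervening on stocking: with other inputs at their observed values, clarity = -4*stocking - 33. Solving for -41 gives stocking = 2, within [1, 9].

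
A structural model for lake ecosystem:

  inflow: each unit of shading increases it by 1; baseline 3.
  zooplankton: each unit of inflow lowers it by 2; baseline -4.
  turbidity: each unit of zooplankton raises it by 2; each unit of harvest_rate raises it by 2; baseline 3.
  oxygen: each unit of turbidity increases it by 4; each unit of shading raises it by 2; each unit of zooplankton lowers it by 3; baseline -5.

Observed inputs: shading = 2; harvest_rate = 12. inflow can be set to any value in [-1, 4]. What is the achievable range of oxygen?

47 to 97

Intervening on inflow fixes its value directly, overriding its dependence on shading.
Substituting into the turbidity equation gives turbidity = -4*inflow + 19.
Substituting into the oxygen equation gives oxygen = -10*inflow + 87.
Linear in inflow, so extremes are at the endpoints: inflow = -1 gives oxygen = 97; inflow = 4 gives oxygen = 47.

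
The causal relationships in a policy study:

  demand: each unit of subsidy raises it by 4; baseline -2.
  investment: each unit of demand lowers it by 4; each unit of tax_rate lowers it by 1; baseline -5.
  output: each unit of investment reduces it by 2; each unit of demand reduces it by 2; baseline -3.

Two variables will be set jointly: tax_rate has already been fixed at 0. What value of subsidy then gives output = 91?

With tax_rate held at 0:
Substituting into the investment equation gives investment = -16*subsidy + 3.
Substituting into the output equation gives output = 24*subsidy - 5.
Solve 24*subsidy - 5 = 91: subsidy = (91 + 5) / 24 = 4.

subsidy = 4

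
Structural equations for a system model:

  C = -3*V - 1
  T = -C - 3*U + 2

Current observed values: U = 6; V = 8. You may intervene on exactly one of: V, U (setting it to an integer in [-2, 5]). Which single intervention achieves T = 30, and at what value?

Intervening on V: T = 3*V - 15. Reaching 30 requires V = 15, outside [-2, 5].
Intervening on U: with other inputs at their observed values, T = -3*U + 27. Solving for 30 gives U = -1, within [-2, 5].

set U = -1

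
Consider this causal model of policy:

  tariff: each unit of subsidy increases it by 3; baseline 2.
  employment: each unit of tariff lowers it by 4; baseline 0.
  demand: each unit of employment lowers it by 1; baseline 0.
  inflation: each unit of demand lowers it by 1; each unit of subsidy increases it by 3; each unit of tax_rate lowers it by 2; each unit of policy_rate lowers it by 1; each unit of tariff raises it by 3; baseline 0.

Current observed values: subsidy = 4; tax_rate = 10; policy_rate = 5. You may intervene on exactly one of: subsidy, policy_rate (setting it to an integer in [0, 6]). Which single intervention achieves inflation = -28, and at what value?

set policy_rate = 6

Intervening on subsidy: the paths from subsidy to inflation cancel (net effect zero), leaving inflation = -27; -28 is unreachable this way.
Intervening on policy_rate: with other inputs at their observed values, inflation = -policy_rate - 22. Solving for -28 gives policy_rate = 6, within [0, 6].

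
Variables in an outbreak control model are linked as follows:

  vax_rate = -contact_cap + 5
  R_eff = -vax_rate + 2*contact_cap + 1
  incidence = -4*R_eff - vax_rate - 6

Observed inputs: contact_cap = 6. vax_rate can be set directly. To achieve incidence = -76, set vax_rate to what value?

vax_rate = -6

Intervening on vax_rate fixes its value directly, overriding its dependence on contact_cap.
Substituting into the R_eff equation gives R_eff = -vax_rate + 13.
incidence becomes 3*vax_rate - 58.
Solve 3*vax_rate - 58 = -76: vax_rate = (-76 + 58) / 3 = -6.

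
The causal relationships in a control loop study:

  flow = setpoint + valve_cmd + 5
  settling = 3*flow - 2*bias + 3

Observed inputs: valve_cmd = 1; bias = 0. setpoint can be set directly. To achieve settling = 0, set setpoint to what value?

Substituting into the flow equation gives flow = setpoint + 6.
Substituting into the settling equation gives settling = 3*setpoint + 21.
Solve 3*setpoint + 21 = 0: setpoint = (0 - 21) / 3 = -7.

setpoint = -7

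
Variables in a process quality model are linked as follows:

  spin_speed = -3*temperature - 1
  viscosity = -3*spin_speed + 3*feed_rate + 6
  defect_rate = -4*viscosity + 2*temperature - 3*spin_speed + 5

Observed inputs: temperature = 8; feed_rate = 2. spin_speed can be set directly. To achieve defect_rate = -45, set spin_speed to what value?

Intervening on spin_speed fixes its value directly, overriding its dependence on temperature.
Substituting into the viscosity equation gives viscosity = -3*spin_speed + 12.
Substituting into the defect_rate equation gives defect_rate = 9*spin_speed - 27.
Solve 9*spin_speed - 27 = -45: spin_speed = (-45 + 27) / 9 = -2.

spin_speed = -2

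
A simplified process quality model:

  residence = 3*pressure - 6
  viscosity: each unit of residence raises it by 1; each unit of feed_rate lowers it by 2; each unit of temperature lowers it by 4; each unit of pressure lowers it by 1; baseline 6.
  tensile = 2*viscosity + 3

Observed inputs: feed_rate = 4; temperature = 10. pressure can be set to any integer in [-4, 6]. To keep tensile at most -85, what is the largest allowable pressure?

pressure = 2

Substituting into the viscosity equation gives viscosity = 2*pressure - 48.
Substituting into the tensile equation gives tensile = 4*pressure - 93.
Require 4*pressure - 93 ≤ -85, so pressure ≤ 2.
The largest integer in [-4, 6] satisfying this is 2.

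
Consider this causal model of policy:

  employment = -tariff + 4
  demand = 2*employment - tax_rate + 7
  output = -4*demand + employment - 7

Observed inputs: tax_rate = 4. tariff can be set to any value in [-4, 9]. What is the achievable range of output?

-75 to 16

Substituting into the demand equation gives demand = -2*tariff + 11.
Substituting into the output equation gives output = 7*tariff - 47.
Linear in tariff, so extremes are at the endpoints: tariff = -4 gives output = -75; tariff = 9 gives output = 16.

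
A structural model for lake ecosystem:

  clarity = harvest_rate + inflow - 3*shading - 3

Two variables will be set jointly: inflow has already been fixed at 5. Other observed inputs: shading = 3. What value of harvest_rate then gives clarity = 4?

With inflow held at 5:
Substituting into the clarity equation gives clarity = harvest_rate - 7.
Solve harvest_rate - 7 = 4: harvest_rate = (4 + 7) / 1 = 11.

harvest_rate = 11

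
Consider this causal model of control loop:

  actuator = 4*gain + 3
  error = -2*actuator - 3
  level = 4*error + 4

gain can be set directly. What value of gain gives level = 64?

Substituting into the error equation gives error = -8*gain - 9.
Substituting into the level equation gives level = -32*gain - 32.
Solve -32*gain - 32 = 64: gain = (64 + 32) / -32 = -3.

gain = -3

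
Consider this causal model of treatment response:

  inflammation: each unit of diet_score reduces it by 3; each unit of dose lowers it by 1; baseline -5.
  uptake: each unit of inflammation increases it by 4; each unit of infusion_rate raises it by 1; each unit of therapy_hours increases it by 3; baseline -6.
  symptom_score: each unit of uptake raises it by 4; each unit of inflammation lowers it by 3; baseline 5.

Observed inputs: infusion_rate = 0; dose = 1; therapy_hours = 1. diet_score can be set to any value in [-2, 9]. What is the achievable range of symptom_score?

-436 to -7

Substituting into the inflammation equation gives inflammation = -3*diet_score - 6.
Substituting into the uptake equation gives uptake = -12*diet_score - 27.
symptom_score becomes -39*diet_score - 85.
Linear in diet_score, so extremes are at the endpoints: diet_score = -2 gives symptom_score = -7; diet_score = 9 gives symptom_score = -436.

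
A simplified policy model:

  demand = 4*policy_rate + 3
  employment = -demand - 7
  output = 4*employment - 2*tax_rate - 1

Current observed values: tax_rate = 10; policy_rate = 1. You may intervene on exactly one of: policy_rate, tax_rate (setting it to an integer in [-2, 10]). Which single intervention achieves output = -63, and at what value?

set tax_rate = 3

Intervening on policy_rate: output = -16*policy_rate - 61. Reaching -63 requires policy_rate = 1/8, not an integer.
Intervening on tax_rate: with other inputs at their observed values, output = -2*tax_rate - 57. Solving for -63 gives tax_rate = 3, within [-2, 10].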